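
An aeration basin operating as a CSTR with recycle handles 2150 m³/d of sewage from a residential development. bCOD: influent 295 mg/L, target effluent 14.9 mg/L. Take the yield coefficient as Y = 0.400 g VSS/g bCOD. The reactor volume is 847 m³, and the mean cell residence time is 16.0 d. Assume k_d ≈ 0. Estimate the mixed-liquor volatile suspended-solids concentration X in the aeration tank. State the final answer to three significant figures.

X ≈ 4550 mg/L

X = Y·Q·ΔS·θ_c / V = 0.400 × 2150 × (295 − 14.9) × 16.0 / 847 = 4550 mg/L.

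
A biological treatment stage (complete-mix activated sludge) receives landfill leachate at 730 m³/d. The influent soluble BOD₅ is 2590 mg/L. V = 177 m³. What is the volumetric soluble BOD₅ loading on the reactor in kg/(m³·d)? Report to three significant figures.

L_v ≈ 10.7 kg soluble BOD₅/(m³·d)

Volumetric loading L_v = Q·S₀ / V = 730 × 2590 g/m³ / 177.0 m³ = 10682 g/(m³·d) = 10.68 kg soluble BOD₅/(m³·d).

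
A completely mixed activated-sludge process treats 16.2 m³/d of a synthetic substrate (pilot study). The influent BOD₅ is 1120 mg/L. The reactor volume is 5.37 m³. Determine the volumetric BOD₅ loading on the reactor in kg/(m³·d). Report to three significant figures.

L_v ≈ 3.38 kg BOD₅/(m³·d)

Volumetric loading L_v = Q·S₀ / V = 16.2 × 1120 g/m³ / 5.370 m³ = 3379 g/(m³·d) = 3.379 kg BOD₅/(m³·d).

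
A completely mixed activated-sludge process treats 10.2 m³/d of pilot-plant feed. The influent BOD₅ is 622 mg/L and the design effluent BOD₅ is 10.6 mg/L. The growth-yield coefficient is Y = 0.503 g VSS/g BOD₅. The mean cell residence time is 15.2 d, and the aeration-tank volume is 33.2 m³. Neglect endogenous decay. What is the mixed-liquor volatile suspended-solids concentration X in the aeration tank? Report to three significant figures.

Without decay, X = Y Q (S₀−S) θ_c / V = 0.503 × 10.2 × (622 − 10.6) × 15.2 / 33.2 = 1436 mg/L.

X ≈ 1440 mg/L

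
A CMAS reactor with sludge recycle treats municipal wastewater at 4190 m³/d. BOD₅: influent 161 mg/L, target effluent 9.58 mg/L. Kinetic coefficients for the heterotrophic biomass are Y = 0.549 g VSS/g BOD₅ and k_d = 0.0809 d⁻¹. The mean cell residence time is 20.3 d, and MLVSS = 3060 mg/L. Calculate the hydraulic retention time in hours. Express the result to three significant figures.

τ ≈ 5.01 h

From the SRT design equation V = Y Q (S₀−S) θ_c / [X (1 + k_d θ_c)] = 0.549 × 4190 × (161 − 9.58) × 20.3 / [3060 × (1 + 0.0809 × 20.3)] = 7.07×10^6 / 8085 = 874.5 m³.
Hydraulic retention time τ = V/Q = 874.5 / 4190 = 0.2087 d = 5.009 h.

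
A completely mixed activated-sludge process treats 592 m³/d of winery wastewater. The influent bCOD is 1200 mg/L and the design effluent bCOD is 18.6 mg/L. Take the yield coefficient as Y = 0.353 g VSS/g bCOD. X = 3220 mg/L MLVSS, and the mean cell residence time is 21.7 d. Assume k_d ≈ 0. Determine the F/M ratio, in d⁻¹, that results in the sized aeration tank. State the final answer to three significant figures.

V·X = Y·Q·ΔS·θ_c gives V = 0.353 × 592 × (1200 − 18.6) × 21.7 / 3220 = 1664 m³.
Food-to-microorganism ratio F/M = Q S₀ / (V X) = 592 × 1200 / (1664 × 3220) = 0.1326 d⁻¹.

F/M ≈ 0.133 d⁻¹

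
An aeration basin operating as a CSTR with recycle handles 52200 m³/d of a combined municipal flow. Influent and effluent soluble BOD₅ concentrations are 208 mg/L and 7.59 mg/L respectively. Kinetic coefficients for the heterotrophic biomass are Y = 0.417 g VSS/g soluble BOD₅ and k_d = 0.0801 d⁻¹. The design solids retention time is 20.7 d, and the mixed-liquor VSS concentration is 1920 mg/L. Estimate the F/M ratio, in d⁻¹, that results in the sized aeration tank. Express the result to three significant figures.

F/M ≈ 0.320 d⁻¹

Rearranging the biomass balance for a CMAS with decay, V = Y·Q·ΔS·θ_c / [X·(1+k_d θ_c)] = 0.417 × 52200 × (208 − 7.59) × 20.7 / [1920 × (1 + 0.0801 × 20.7)] = 9.03×10^7 / 5103 = 17694 m³.
F/M = applied load / biomass = Q·S₀/(V·X) = 52200 × 208 / (17694 × 1920) = 0.3196 d⁻¹.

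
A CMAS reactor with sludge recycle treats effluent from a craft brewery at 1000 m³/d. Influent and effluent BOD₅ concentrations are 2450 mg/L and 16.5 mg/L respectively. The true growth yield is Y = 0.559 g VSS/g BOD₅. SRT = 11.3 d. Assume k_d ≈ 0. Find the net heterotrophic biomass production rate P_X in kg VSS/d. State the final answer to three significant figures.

P_X ≈ 1360 kg VSS/d

With endogenous decay neglected, the observed yield equals the true yield: Y_obs = Y = 0.559 g VSS/g BOD₅.
Substrate removed = Q·(S₀ − S) = 1000 m³/d × (2450 − 16.5) g/m³ = 2.43×10^6 g/d = 2434 kg/d.
Net biomass production P_X = Y_obs × Q·(S₀ − S) = 0.5590 × 2434 = 1360 kg VSS/d.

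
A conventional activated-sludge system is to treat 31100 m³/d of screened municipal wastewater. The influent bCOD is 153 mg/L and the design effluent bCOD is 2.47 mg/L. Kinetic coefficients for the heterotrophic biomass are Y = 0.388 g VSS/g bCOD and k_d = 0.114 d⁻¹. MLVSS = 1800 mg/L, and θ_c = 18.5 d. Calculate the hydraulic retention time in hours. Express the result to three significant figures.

τ ≈ 4.63 h

Steady-state biomass mass balance: V·X·(1 + k_d·θ_c) = Y·Q·(S₀ − S)·θ_c, so V = 0.388 × 31100 × (153 − 2.47) × 18.5 / [1800 × (1 + 0.114 × 18.5)] = 3.36×10^7 / 5596 = 6005 m³.
HRT = V/Q = 6005 m³ / 31100 m³·d⁻¹ = 0.1931 d × 24 = 4.634 h.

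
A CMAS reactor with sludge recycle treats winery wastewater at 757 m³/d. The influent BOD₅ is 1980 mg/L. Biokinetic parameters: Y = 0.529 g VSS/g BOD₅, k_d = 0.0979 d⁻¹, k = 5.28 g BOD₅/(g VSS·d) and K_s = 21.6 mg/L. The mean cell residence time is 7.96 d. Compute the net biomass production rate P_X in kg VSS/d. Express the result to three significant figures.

From the Monod/SRT balance for a CMAS, S = K_s·(1+k_d θ_c)/[θ_c·(Y k − k_d) − 1] = 21.6 × (1 + 0.0979 × 7.96) / [7.96 × (0.529 × 5.28 − 0.0979) − 1] = 38.43 / 20.45 = 1.879 mg/L.
The observed yield is Y_obs = Y/(1 + k_d·θ_c) = 0.529 / (1 + 0.0979 × 7.96) = 0.529 / 1.779 = 0.2973 g VSS per g BOD₅ removed.
ΔS = 1980 − 1.88 = 1978 mg/L, so the substrate removal rate is 757 × 1978/1000 = 1497 kg BOD₅/d.
Net biomass production P_X = Y_obs × Q·(S₀ − S) = 0.2973 × 1497 = 445.2 kg VSS/d.

P_X ≈ 445 kg VSS/d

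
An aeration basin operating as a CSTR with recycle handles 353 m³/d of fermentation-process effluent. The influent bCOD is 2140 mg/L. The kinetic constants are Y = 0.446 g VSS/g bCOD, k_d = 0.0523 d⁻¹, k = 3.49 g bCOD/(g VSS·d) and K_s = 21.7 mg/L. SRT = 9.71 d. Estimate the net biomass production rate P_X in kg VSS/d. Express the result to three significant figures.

For a completely mixed reactor with recycle the Lawrence–McCarty relation gives S = K_s·(1 + k_d·θ_c) / [θ_c·(Y·k − k_d) − 1] = 21.7 × (1 + 0.0523 × 9.71) / [9.71 × (0.446 × 3.49 − 0.0523) − 1] = 32.72 / 13.61 = 2.405 mg/L.
Observed yield with endogenous decay: Y_obs = Y / (1 + k_d·θ_c) = 0.446 / (1 + 0.0523 × 9.71) = 0.446 / 1.508 = 0.2958 g VSS/g bCOD.
ΔS = 2140 − 2.40 = 2138 mg/L, so the substrate removal rate is 353 × 2138/1000 = 754.6 kg bCOD/d.
Biomass produced: P_X = Y_obs·Q·ΔS = 0.2958 × 754.6 ≈ 223.2 kg VSS/d.

P_X ≈ 223 kg VSS/d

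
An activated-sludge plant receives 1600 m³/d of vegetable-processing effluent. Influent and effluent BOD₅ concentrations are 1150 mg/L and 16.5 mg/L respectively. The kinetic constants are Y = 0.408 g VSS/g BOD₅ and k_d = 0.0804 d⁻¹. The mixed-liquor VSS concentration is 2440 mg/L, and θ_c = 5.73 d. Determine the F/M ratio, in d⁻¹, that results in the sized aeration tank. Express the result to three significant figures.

Steady-state biomass mass balance: V·X·(1 + k_d·θ_c) = Y·Q·(S₀ − S)·θ_c, so V = 0.408 × 1600 × (1150 − 16.5) × 5.73 / [2440 × (1 + 0.0804 × 5.73)] = 4.24×10^6 / 3564 = 1190 m³.
F/M = Q·S₀ / (V·X) = 1600 × 1150 / (1190 × 2440) = 0.6339 g BOD₅·(g VSS·d)⁻¹.

F/M ≈ 0.634 d⁻¹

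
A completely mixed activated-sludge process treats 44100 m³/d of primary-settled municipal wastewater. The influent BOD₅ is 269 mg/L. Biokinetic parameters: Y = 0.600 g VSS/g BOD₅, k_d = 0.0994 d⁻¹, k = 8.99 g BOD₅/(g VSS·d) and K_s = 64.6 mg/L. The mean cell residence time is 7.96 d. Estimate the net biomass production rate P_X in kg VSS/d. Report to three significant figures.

For a completely mixed reactor with recycle the Lawrence–McCarty relation gives S = K_s·(1 + k_d·θ_c) / [θ_c·(Y·k − k_d) − 1] = 64.6 × (1 + 0.0994 × 7.96) / [7.96 × (0.600 × 8.99 − 0.0994) − 1] = 115.7 / 41.15 = 2.812 mg/L.
Correct the yield for decay: Y_obs = Y/(1 + k_d θ_c) = 0.600 / (1 + 0.0994 × 7.96) = 0.600 / 1.791 = 0.3350.
Q·(S₀ − S) = 44100 × (269 − 2.81) × 10⁻³ = 11739 kg/d removed.
P_X = Y_obs · Q(S₀ − S) = 0.3350 × 11739 = 3932 kg VSS/d.

P_X ≈ 3930 kg VSS/d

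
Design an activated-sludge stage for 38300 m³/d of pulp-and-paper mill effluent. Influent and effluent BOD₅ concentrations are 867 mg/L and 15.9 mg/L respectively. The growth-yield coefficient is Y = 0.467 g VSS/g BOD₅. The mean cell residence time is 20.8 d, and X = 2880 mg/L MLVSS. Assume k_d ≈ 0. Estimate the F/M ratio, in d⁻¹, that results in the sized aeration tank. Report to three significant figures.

F/M ≈ 0.105 d⁻¹

V·X = Y·Q·ΔS·θ_c gives V = 0.467 × 38300 × (867 − 15.9) × 20.8 / 2880 = 109943 m³.
F/M = applied load / biomass = Q·S₀/(V·X) = 38300 × 867 / (109943 × 2880) = 0.1049 d⁻¹.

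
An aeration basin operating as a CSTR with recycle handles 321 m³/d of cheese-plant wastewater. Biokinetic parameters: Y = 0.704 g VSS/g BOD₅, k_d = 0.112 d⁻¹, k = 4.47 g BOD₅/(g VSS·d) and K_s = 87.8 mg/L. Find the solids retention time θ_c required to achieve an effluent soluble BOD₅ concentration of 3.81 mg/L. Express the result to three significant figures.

θ_c ≈ 53.0 d

From 1/θ_c = Y·k·S/(K_s + S) − k_d: Y·k·S/(K_s+S) = 0.704 × 4.47 × 3.81 / (87.8 + 3.81) = 0.1309 d⁻¹.
1/θ_c = 0.1309 − 0.112 = 0.01888 d⁻¹, so θ_c = 52.98 d.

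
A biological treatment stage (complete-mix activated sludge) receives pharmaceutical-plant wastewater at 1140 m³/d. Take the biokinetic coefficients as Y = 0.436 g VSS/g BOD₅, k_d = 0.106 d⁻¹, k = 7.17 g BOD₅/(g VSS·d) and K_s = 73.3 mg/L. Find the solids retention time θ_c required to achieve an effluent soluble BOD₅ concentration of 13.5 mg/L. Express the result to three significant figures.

From 1/θ_c = Y·k·S/(K_s + S) − k_d: Y·k·S/(K_s+S) = 0.436 × 7.17 × 13.5 / (73.3 + 13.5) = 0.4862 d⁻¹.
1/θ_c = 0.4862 − 0.106 = 0.3802 d⁻¹, so θ_c = 2.630 d.

θ_c ≈ 2.63 d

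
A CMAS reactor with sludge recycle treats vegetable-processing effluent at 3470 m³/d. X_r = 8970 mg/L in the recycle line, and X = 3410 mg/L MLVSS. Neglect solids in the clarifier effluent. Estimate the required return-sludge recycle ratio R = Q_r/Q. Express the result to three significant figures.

R = Q_r/Q = X/(X_r − X) = 3410 / (8970 − 3410) = 0.6133.

R ≈ 0.613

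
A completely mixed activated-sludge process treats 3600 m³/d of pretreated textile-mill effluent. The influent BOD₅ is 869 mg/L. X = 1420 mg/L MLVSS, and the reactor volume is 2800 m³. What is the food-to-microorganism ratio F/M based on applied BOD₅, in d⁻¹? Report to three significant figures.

F/M = applied load / biomass = Q·S₀/(V·X) = 3600 × 869 / (2800 × 1420) = 0.7868 d⁻¹.

F/M ≈ 0.787 d⁻¹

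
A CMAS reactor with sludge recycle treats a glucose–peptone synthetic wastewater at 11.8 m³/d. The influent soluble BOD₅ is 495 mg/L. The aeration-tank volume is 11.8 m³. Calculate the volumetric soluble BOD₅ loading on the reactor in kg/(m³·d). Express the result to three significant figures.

L_v = Q S₀ / V = 11.8 × 495 × 10⁻³ / 11.80 = 0.4950 kg/(m³·d).

L_v ≈ 0.495 kg soluble BOD₅/(m³·d)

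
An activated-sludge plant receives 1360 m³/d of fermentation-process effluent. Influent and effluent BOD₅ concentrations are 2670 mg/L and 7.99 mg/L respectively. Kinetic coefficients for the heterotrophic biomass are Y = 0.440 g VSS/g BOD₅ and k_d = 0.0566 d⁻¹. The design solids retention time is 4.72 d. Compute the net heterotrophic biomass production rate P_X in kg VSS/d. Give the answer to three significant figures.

P_X ≈ 1260 kg VSS/d

Observed yield with endogenous decay: Y_obs = Y / (1 + k_d·θ_c) = 0.440 / (1 + 0.0566 × 4.72) = 0.440 / 1.267 = 0.3472 g VSS/g BOD₅.
Mass of BOD₅ removed per day: Q(S₀ − S) = 1360 × 2662 g/m³ = 3620 kg/d.
Net biomass production P_X = Y_obs × Q·(S₀ − S) = 0.3472 × 3620 = 1257 kg VSS/d.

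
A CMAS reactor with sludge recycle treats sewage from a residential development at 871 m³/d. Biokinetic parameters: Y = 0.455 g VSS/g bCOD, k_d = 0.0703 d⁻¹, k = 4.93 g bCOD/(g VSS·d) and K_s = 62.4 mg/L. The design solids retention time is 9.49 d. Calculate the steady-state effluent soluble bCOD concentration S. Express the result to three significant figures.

S ≈ 5.30 mg/L

For a completely mixed reactor with recycle the Lawrence–McCarty relation gives S = K_s·(1 + k_d·θ_c) / [θ_c·(Y·k − k_d) − 1] = 62.4 × (1 + 0.0703 × 9.49) / [9.49 × (0.455 × 4.93 − 0.0703) − 1] = 104.0 / 19.62 = 5.302 mg/L.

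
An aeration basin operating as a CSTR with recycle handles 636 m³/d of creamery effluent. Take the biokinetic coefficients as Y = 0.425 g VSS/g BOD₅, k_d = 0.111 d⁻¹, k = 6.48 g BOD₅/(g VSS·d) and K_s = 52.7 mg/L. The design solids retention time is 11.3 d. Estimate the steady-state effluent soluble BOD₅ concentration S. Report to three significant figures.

S ≈ 4.12 mg/L

Effluent substrate depends only on kinetics and SRT: S = K_s(1 + k_d θ_c) / [θ_c(Yk − k_d) − 1] = 52.7 × (1 + 0.111 × 11.3) / [11.3 × (0.425 × 6.48 − 0.111) − 1] = 118.8 / 28.87 = 4.116 mg/L.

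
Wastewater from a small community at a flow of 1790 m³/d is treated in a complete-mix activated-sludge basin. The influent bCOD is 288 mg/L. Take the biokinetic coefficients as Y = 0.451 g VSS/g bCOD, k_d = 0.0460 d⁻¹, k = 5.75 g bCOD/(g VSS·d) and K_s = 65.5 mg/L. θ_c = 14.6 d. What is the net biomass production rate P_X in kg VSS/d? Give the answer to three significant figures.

For a completely mixed reactor with recycle the Lawrence–McCarty relation gives S = K_s·(1 + k_d·θ_c) / [θ_c·(Y·k − k_d) − 1] = 65.5 × (1 + 0.0460 × 14.6) / [14.6 × (0.451 × 5.75 − 0.0460) − 1] = 109.5 / 36.19 = 3.025 mg/L.
Correct the yield for decay: Y_obs = Y/(1 + k_d θ_c) = 0.451 / (1 + 0.0460 × 14.6) = 0.451 / 1.672 = 0.2698.
Q·(S₀ − S) = 1790 × (288 − 3.03) × 10⁻³ = 510.1 kg/d removed.
So the net sludge growth is P_X = 0.2698 × 510.1 = 137.6 kg VSS/d.

P_X ≈ 138 kg VSS/d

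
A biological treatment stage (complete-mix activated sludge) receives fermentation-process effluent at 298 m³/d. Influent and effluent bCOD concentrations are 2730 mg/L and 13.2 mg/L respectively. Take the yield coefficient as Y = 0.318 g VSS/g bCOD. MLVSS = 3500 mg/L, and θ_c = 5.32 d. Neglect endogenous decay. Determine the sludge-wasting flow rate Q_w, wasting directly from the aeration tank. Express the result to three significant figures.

With k_d = 0 the design equation reduces to V = Y Q (S₀−S) θ_c / X = 0.318 × 298 × (2730 − 13.2) × 5.32 / 3500 = 391.3 m³.
Wasting from the aeration tank: Q_w = V / θ_c = 391.3 / 5.32 = 73.56 m³/d.

Q_w ≈ 73.6 m³/d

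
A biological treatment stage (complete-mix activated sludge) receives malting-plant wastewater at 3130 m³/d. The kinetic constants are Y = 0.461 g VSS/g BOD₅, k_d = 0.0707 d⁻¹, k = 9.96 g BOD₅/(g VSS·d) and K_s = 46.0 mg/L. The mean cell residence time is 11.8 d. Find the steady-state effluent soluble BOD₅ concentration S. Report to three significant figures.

From the Monod/SRT balance for a CMAS, S = K_s·(1+k_d θ_c)/[θ_c·(Y k − k_d) − 1] = 46.0 × (1 + 0.0707 × 11.8) / [11.8 × (0.461 × 9.96 − 0.0707) − 1] = 84.38 / 52.35 = 1.612 mg/L.

S ≈ 1.61 mg/L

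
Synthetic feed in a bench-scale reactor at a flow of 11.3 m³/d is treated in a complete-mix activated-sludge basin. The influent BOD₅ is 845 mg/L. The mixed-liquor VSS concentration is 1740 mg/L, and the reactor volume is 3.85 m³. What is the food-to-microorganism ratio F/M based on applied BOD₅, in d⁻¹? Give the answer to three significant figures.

F/M = applied load / biomass = Q·S₀/(V·X) = 11.3 × 845 / (3.850 × 1740) = 1.425 d⁻¹.

F/M ≈ 1.43 d⁻¹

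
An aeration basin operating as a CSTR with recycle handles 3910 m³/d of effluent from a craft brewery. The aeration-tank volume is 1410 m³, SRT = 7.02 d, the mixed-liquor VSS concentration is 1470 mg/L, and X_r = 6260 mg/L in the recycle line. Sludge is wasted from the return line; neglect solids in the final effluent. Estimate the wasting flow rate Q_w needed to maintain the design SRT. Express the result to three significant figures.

Q_w = (V·X)/(θ_c X_r) = 1410 × 1470 / (7.02 × 6260) = 47.17 m³/d.

Q_w ≈ 47.2 m³/d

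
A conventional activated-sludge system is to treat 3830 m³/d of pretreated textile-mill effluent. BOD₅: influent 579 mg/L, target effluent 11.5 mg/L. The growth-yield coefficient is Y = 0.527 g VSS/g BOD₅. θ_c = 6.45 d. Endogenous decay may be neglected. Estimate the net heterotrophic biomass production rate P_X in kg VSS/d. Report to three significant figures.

Since k_d ≈ 0, Y_obs = Y = 0.527 g VSS/g BOD₅.
Mass of BOD₅ removed per day: Q(S₀ − S) = 3830 × 567.5 g/m³ = 2174 kg/d.
P_X = Y_obs · Q(S₀ − S) = 0.5270 × 2174 = 1145 kg VSS/d.

P_X ≈ 1150 kg VSS/d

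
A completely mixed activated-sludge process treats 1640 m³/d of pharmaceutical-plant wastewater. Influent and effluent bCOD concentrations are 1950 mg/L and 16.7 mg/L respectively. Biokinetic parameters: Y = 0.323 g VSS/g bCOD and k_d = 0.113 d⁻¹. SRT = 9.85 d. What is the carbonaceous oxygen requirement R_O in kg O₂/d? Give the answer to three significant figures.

Correct the yield for decay: Y_obs = Y/(1 + k_d θ_c) = 0.323 / (1 + 0.113 × 9.85) = 0.323 / 2.113 = 0.1529.
Mass of bCOD removed per day: Q(S₀ − S) = 1640 × 1933 g/m³ = 3171 kg/d.
P_X = Y_obs·Q·(S₀ − S) = 0.1529 × 3171 = 484.7 kg VSS/d.
R_O = Q·(S₀ − S) − 1.42·P_X = 3171 − 1.42 × 484.7 = 2482 kg O₂/d.

R_O ≈ 2480 kg O₂/d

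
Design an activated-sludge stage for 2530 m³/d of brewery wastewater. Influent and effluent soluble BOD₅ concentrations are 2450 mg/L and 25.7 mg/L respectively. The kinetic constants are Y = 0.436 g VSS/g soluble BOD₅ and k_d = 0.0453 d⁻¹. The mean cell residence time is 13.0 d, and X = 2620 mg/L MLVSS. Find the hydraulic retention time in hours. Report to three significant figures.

τ ≈ 79.2 h

Rearranging the biomass balance for a CMAS with decay, V = Y·Q·ΔS·θ_c / [X·(1+k_d θ_c)] = 0.436 × 2530 × (2450 − 25.7) × 13.0 / [2620 × (1 + 0.0453 × 13.0)] = 3.48×10^7 / 4163 = 8351 m³.
Hydraulic retention time τ = V/Q = 8351 / 2530 = 3.301 d = 79.22 h.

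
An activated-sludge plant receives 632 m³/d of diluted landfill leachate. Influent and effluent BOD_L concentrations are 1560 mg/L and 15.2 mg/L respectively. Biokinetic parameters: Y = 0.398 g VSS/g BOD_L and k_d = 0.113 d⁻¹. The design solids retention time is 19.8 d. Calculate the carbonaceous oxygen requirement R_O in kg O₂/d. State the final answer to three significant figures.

R_O ≈ 806 kg O₂/d

Observed yield with endogenous decay: Y_obs = Y / (1 + k_d·θ_c) = 0.398 / (1 + 0.113 × 19.8) = 0.398 / 3.237 = 0.1229 g VSS/g BOD_L.
Mass of BOD_L removed per day: Q(S₀ − S) = 632 × 1545 g/m³ = 976.3 kg/d.
Net sludge production P_X = 0.1229 × 976.3 = 120.0 kg VSS/d.
Carbonaceous O₂ demand = substrate oxidised − cell-mass equivalent = 976.3 − 1.42 × 120.0 = 805.9 kg O₂/d.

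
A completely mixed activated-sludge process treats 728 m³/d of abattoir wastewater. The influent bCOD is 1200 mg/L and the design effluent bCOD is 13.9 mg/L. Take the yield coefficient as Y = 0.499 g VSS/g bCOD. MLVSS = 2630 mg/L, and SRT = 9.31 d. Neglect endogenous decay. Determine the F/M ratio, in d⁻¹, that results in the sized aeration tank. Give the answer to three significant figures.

F/M ≈ 0.218 d⁻¹

V·X = Y·Q·ΔS·θ_c gives V = 0.499 × 728 × (1200 − 13.9) × 9.31 / 2630 = 1525 m³.
F/M = Q·S₀ / (V·X) = 728 × 1200 / (1525 × 2630) = 0.2178 g bCOD·(g VSS·d)⁻¹.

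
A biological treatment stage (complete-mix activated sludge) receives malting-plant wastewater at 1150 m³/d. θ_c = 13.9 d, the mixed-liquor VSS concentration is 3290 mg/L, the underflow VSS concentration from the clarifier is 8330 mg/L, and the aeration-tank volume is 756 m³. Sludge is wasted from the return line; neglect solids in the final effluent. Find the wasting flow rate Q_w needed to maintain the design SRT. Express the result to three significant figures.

θ_c = V·X/(Q_w·X_r) when wasting from the recycle, so Q_w = V·X/(θ_c·X_r) = 756.0 × 3290 / (13.9 × 8330) = 21.48 m³/d.

Q_w ≈ 21.5 m³/d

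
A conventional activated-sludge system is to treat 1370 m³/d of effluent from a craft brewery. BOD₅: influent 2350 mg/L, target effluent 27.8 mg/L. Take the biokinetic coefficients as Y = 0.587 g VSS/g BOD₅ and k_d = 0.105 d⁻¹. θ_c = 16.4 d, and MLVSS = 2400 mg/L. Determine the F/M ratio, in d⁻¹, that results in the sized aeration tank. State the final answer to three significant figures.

F/M ≈ 0.286 d⁻¹

Steady-state biomass mass balance: V·X·(1 + k_d·θ_c) = Y·Q·(S₀ − S)·θ_c, so V = 0.587 × 1370 × (2350 − 27.8) × 16.4 / [2400 × (1 + 0.105 × 16.4)] = 3.06×10^7 / 6533 = 4688 m³.
F/M = applied load / biomass = Q·S₀/(V·X) = 1370 × 2350 / (4688 × 2400) = 0.2861 d⁻¹.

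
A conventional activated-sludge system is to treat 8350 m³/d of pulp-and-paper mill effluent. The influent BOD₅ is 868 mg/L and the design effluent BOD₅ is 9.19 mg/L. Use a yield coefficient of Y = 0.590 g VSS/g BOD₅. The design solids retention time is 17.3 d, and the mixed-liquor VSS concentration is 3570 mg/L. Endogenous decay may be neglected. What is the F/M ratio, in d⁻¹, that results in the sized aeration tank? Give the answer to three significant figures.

Biomass mass balance (decay neglected): V·X = Y·Q·(S₀ − S)·θ_c, so V = 0.590 × 8350 × (868 − 9.19) × 17.3 / 3570 = 20503 m³.
Food-to-microorganism ratio F/M = Q S₀ / (V X) = 8350 × 868 / (20503 × 3570) = 0.09902 d⁻¹.

F/M ≈ 0.0990 d⁻¹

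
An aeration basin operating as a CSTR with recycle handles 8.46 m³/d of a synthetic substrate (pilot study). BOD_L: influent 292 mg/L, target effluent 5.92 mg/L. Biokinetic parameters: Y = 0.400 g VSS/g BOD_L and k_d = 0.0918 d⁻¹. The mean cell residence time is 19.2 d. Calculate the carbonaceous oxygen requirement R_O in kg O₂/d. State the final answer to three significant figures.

Observed yield with endogenous decay: Y_obs = Y / (1 + k_d·θ_c) = 0.400 / (1 + 0.0918 × 19.2) = 0.400 / 2.763 = 0.1448 g VSS/g BOD_L.
ΔS = 292 − 5.92 = 286.1 mg/L, so the substrate removal rate is 8.46 × 286.1/1000 = 2.420 kg BOD_L/d.
Net sludge production P_X = 0.1448 × 2.420 = 0.3504 kg VSS/d.
R_O = Q·(S₀ − S) − 1.42·P_X = 2.420 − 1.42 × 0.3504 = 1.923 kg O₂/d.

R_O ≈ 1.92 kg O₂/d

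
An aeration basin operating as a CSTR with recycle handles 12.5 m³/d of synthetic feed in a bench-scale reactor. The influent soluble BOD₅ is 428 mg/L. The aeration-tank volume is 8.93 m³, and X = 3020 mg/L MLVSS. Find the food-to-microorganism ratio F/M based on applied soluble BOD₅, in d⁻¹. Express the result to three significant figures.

F/M = Q·S₀ / (V·X) = 12.5 × 428 / (8.930 × 3020) = 0.1984 g soluble BOD₅·(g VSS·d)⁻¹.

F/M ≈ 0.198 d⁻¹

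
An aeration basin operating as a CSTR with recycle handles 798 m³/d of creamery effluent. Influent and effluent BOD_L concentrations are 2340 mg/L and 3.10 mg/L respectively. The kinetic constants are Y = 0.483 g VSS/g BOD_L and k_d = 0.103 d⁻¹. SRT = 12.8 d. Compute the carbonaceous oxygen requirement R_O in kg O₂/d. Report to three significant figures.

Y_obs = Y / (1 + k_d θ_c) = 0.483 / (1 + 0.103 × 12.8) = 0.483 / 2.318 = 0.2083.
ΔS = 2340 − 3.10 = 2337 mg/L, so the substrate removal rate is 798 × 2337/1000 = 1865 kg BOD_L/d.
Biomass synthesised: P_X = Y_obs × 1865 = 388.5 kg VSS/d.
Carbonaceous O₂ demand = substrate oxidised − cell-mass equivalent = 1865 − 1.42 × 388.5 = 1313 kg O₂/d.

R_O ≈ 1310 kg O₂/d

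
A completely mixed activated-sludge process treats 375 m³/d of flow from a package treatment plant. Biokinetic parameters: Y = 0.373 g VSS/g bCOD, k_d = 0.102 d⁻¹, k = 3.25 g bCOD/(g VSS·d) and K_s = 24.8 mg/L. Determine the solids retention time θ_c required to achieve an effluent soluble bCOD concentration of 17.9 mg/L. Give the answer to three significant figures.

θ_c ≈ 2.46 d

Specific growth rate at S = 17.9 mg/L: μ = YkS/(K_s+S) = 0.373·3.25·17.9/(24.8+17.9) = 0.5082 d⁻¹.
θ_c = 1/(μ − k_d) = 1/(0.5082 − 0.102) = 1/0.4062 = 2.462 d.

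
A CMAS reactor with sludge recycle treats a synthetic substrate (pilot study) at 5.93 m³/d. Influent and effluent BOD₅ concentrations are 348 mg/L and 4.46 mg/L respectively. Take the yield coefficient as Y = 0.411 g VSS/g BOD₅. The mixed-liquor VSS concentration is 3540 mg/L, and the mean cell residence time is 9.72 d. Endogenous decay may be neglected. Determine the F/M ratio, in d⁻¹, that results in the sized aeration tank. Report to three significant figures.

Biomass mass balance (decay neglected): V·X = Y·Q·(S₀ − S)·θ_c, so V = 0.411 × 5.93 × (348 − 4.46) × 9.72 / 3540 = 2.299 m³.
F/M = Q·S₀ / (V·X) = 5.93 × 348 / (2.299 × 3540) = 0.2536 g BOD₅·(g VSS·d)⁻¹.

F/M ≈ 0.254 d⁻¹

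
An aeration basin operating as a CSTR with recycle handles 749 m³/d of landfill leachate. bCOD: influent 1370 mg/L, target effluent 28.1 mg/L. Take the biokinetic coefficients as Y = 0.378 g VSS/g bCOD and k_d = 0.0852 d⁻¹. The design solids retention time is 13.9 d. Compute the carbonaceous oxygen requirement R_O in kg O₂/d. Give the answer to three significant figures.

Correct the yield for decay: Y_obs = Y/(1 + k_d θ_c) = 0.378 / (1 + 0.0852 × 13.9) = 0.378 / 2.184 = 0.1731.
Substrate removed = Q·(S₀ − S) = 749 m³/d × (1370 − 28.1) g/m³ = 1.01×10^6 g/d = 1005 kg/d.
P_X = Y_obs·Q·(S₀ − S) = 0.1731 × 1005 = 173.9 kg VSS/d.
R_O = Q·(S₀ − S) − 1.42·P_X = 1005 − 1.42 × 173.9 = 758.1 kg O₂/d.

R_O ≈ 758 kg O₂/d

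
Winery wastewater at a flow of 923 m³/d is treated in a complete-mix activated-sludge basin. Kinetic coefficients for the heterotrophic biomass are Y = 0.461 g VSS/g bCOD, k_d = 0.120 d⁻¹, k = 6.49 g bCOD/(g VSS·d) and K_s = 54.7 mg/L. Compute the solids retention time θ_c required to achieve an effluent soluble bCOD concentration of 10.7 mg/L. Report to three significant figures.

Specific growth rate at S = 10.7 mg/L: μ = YkS/(K_s+S) = 0.461·6.49·10.7/(54.7+10.7) = 0.4895 d⁻¹.
θ_c = 1/(μ − k_d) = 1/(0.4895 − 0.120) = 1/0.3695 = 2.706 d.

θ_c ≈ 2.71 d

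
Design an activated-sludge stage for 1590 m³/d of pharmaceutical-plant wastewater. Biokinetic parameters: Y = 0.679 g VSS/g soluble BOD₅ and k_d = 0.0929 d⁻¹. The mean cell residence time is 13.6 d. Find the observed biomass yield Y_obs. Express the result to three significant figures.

Y_obs ≈ 0.300 g VSS/g soluble BOD₅

Y_obs = Y / (1 + k_d θ_c) = 0.679 / (1 + 0.0929 × 13.6) = 0.679 / 2.263 = 0.3000.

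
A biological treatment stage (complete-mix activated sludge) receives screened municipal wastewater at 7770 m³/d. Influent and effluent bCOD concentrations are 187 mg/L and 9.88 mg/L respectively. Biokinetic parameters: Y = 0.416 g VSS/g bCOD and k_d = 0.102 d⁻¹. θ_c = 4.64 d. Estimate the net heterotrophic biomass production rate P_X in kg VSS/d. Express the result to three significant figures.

The observed yield is Y_obs = Y/(1 + k_d·θ_c) = 0.416 / (1 + 0.102 × 4.64) = 0.416 / 1.473 = 0.2824 g VSS per g bCOD removed.
Mass of bCOD removed per day: Q(S₀ − S) = 7770 × 177.1 g/m³ = 1376 kg/d.
So the net sludge growth is P_X = 0.2824 × 1376 = 388.6 kg VSS/d.

P_X ≈ 389 kg VSS/d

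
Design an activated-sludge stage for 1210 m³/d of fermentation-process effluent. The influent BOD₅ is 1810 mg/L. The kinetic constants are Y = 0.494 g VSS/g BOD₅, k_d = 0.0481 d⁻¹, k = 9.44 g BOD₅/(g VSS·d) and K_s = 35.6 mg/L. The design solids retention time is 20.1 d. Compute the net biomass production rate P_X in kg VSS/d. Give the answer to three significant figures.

P_X ≈ 550 kg VSS/d

Effluent substrate depends only on kinetics and SRT: S = K_s(1 + k_d θ_c) / [θ_c(Yk − k_d) − 1] = 35.6 × (1 + 0.0481 × 20.1) / [20.1 × (0.494 × 9.44 − 0.0481) − 1] = 70.02 / 91.77 = 0.7630 mg/L.
Correct the yield for decay: Y_obs = Y/(1 + k_d θ_c) = 0.494 / (1 + 0.0481 × 20.1) = 0.494 / 1.967 = 0.2512.
Mass of BOD₅ removed per day: Q(S₀ − S) = 1210 × 1809 g/m³ = 2189 kg/d.
Net biomass production P_X = Y_obs × Q·(S₀ − S) = 0.2512 × 2189 = 549.9 kg VSS/d.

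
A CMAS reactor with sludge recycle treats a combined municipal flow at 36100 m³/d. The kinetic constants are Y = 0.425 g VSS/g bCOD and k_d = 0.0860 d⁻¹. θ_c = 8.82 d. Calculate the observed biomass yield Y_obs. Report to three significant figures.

Y_obs ≈ 0.242 g VSS/g bCOD

Observed yield with endogenous decay: Y_obs = Y / (1 + k_d·θ_c) = 0.425 / (1 + 0.0860 × 8.82) = 0.425 / 1.759 = 0.2417 g VSS/g bCOD.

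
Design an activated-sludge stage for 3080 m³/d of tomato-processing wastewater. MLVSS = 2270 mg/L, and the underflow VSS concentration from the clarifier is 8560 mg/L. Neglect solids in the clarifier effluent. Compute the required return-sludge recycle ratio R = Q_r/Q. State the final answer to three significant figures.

R ≈ 0.361

Mass balance around the secondary clarifier (neglecting effluent solids): R = X / (X_r − X) = 2270 / (8560 − 2270) = 0.3609.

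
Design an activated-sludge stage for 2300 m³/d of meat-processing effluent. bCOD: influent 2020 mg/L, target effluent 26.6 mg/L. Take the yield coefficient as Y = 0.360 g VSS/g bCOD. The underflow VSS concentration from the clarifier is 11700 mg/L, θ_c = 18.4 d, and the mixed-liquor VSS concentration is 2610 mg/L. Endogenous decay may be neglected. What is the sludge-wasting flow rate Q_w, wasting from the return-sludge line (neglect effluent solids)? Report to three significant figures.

V·X = Y·Q·ΔS·θ_c gives V = 0.360 × 2300 × (2020 − 26.6) × 18.4 / 2610 = 11636 m³.
θ_c = V·X/(Q_w·X_r) when wasting from the recycle, so Q_w = V·X/(θ_c·X_r) = 11636 × 2610 / (18.4 × 11700) = 141.1 m³/d.

Q_w ≈ 141 m³/d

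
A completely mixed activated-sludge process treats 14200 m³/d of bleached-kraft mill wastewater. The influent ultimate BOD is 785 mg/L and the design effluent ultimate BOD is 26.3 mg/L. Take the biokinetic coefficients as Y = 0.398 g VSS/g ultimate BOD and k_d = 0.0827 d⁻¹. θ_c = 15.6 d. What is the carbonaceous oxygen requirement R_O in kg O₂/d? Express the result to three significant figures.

R_O ≈ 8110 kg O₂/d

Y_obs = Y / (1 + k_d θ_c) = 0.398 / (1 + 0.0827 × 15.6) = 0.398 / 2.290 = 0.1738.
Q·(S₀ − S) = 14200 × (785 − 26.3) × 10⁻³ = 10774 kg/d removed.
Net sludge production P_X = 0.1738 × 10774 = 1872 kg VSS/d.
R_O = Q·ΔS − 1.42 P_X = 10774 − 2659 = 8115 kg O₂/d.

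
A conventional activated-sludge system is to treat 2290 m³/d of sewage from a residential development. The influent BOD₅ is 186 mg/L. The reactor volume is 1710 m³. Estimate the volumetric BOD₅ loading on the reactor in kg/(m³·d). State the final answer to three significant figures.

L_v ≈ 0.249 kg BOD₅/(m³·d)

L_v = Q S₀ / V = 2290 × 186 × 10⁻³ / 1710 = 0.2491 kg/(m³·d).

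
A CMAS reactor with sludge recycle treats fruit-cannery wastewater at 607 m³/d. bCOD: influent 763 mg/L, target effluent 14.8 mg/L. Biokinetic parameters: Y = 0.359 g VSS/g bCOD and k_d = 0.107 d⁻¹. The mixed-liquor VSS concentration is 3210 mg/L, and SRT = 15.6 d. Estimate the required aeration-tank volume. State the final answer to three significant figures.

V ≈ 297 m³

Rearranging the biomass balance for a CMAS with decay, V = Y·Q·ΔS·θ_c / [X·(1+k_d θ_c)] = 0.359 × 607 × (763 − 14.8) × 15.6 / [3210 × (1 + 0.107 × 15.6)] = 2.54×10^6 / 8568 = 296.9 m³.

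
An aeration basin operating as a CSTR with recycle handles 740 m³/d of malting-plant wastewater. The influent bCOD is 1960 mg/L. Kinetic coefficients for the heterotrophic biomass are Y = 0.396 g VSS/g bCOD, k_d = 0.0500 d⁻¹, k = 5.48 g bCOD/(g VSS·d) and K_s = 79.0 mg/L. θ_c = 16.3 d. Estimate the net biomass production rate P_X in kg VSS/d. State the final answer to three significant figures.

Effluent substrate depends only on kinetics and SRT: S = K_s(1 + k_d θ_c) / [θ_c(Yk − k_d) − 1] = 79.0 × (1 + 0.0500 × 16.3) / [16.3 × (0.396 × 5.48 − 0.0500) − 1] = 143.4 / 33.56 = 4.273 mg/L.
The observed yield is Y_obs = Y/(1 + k_d·θ_c) = 0.396 / (1 + 0.0500 × 16.3) = 0.396 / 1.815 = 0.2182 g VSS per g bCOD removed.
Mass of bCOD removed per day: Q(S₀ − S) = 740 × 1956 g/m³ = 1447 kg/d.
Net biomass production P_X = Y_obs × Q·(S₀ − S) = 0.2182 × 1447 = 315.8 kg VSS/d.

P_X ≈ 316 kg VSS/d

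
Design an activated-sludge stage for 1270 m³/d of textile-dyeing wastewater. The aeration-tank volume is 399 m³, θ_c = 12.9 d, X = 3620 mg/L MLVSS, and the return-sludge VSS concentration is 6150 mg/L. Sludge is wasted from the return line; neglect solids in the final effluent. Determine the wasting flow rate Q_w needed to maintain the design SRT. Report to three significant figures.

Q_w ≈ 18.2 m³/d

Wasting from the return line (neglecting effluent solids): Q_w = V·X / (θ_c·X_r) = 399.0 × 3620 / (12.9 × 6150) = 18.21 m³/d.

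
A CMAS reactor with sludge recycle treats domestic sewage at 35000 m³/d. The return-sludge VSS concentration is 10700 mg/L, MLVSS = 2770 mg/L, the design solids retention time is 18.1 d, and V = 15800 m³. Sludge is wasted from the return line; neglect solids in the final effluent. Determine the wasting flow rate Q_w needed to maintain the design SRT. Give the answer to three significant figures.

Q_w = (V·X)/(θ_c X_r) = 15800 × 2770 / (18.1 × 10700) = 226.0 m³/d.

Q_w ≈ 226 m³/d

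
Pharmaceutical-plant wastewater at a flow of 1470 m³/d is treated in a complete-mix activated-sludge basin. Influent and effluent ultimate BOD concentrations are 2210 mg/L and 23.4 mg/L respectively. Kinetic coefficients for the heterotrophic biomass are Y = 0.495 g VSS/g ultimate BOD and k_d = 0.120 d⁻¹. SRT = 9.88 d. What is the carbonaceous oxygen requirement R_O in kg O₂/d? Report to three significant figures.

Correct the yield for decay: Y_obs = Y/(1 + k_d θ_c) = 0.495 / (1 + 0.120 × 9.88) = 0.495 / 2.186 = 0.2265.
Q·(S₀ − S) = 1470 × (2210 − 23.4) × 10⁻³ = 3214 kg/d removed.
P_X = Y_obs·Q·(S₀ − S) = 0.2265 × 3214 = 728.0 kg VSS/d.
R_O = Q·ΔS − 1.42 P_X = 3214 − 1034 = 2181 kg O₂/d.

R_O ≈ 2180 kg O₂/d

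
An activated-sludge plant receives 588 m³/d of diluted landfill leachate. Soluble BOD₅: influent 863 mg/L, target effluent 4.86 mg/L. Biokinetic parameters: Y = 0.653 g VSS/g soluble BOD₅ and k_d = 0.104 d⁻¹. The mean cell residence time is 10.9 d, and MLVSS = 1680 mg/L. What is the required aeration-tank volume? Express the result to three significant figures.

Steady-state biomass mass balance: V·X·(1 + k_d·θ_c) = Y·Q·(S₀ − S)·θ_c, so V = 0.653 × 588 × (863 − 4.86) × 10.9 / [1680 × (1 + 0.104 × 10.9)] = 3.59×10^6 / 3584 = 1002 m³.

V ≈ 1000 m³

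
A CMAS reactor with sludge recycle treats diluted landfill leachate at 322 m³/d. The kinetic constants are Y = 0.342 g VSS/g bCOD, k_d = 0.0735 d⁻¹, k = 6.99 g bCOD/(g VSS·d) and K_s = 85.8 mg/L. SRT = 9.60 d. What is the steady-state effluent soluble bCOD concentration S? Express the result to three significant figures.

For a completely mixed reactor with recycle the Lawrence–McCarty relation gives S = K_s·(1 + k_d·θ_c) / [θ_c·(Y·k − k_d) − 1] = 85.8 × (1 + 0.0735 × 9.60) / [9.60 × (0.342 × 6.99 − 0.0735) − 1] = 146.3 / 21.24 = 6.889 mg/L.

S ≈ 6.89 mg/L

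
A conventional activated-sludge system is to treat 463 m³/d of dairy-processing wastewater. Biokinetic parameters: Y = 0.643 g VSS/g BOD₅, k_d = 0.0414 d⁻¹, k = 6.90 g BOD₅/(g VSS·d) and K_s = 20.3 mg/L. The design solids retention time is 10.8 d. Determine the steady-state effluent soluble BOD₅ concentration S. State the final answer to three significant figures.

S ≈ 0.632 mg/L

From the Monod/SRT balance for a CMAS, S = K_s·(1+k_d θ_c)/[θ_c·(Y k − k_d) − 1] = 20.3 × (1 + 0.0414 × 10.8) / [10.8 × (0.643 × 6.90 − 0.0414) − 1] = 29.38 / 46.47 = 0.6322 mg/L.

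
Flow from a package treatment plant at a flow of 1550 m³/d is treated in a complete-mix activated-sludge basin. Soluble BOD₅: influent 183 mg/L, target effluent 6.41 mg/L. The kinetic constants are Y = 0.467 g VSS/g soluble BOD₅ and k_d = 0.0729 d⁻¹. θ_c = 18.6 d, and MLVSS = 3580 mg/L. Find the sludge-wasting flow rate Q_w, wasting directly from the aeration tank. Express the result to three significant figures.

Q_w ≈ 15.2 m³/d

From the SRT design equation V = Y Q (S₀−S) θ_c / [X (1 + k_d θ_c)] = 0.467 × 1550 × (183 − 6.41) × 18.6 / [3580 × (1 + 0.0729 × 18.6)] = 2.38×10^6 / 8434 = 281.9 m³.
With mixed-liquor wasting, θ_c = V/Q_w, so Q_w = V/θ_c = 281.9/18.6 = 15.16 m³/d.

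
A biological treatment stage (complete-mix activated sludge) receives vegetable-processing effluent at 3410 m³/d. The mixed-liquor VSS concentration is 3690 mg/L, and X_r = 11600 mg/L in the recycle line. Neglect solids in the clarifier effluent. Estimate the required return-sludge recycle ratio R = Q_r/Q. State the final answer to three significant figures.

Mass balance around the secondary clarifier (neglecting effluent solids): R = X / (X_r − X) = 3690 / (11600 − 3690) = 0.4665.

R ≈ 0.466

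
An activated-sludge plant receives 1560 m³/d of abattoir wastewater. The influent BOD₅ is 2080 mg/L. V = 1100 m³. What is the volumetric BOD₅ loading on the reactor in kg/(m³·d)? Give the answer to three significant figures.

L_v = Q S₀ / V = 1560 × 2080 × 10⁻³ / 1100 = 2.950 kg/(m³·d).

L_v ≈ 2.95 kg BOD₅/(m³·d)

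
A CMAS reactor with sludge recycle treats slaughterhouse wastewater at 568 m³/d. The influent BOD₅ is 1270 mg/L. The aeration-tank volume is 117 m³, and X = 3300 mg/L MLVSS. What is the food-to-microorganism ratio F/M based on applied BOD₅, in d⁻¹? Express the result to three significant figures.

Food-to-microorganism ratio F/M = Q S₀ / (V X) = 568 × 1270 / (117.0 × 3300) = 1.868 d⁻¹.

F/M ≈ 1.87 d⁻¹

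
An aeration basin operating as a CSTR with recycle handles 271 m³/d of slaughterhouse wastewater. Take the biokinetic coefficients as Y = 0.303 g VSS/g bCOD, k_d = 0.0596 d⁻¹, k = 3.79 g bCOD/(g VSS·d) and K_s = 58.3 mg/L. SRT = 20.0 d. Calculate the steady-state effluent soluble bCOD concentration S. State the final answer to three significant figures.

S ≈ 6.15 mg/L

From the Monod/SRT balance for a CMAS, S = K_s·(1+k_d θ_c)/[θ_c·(Y k − k_d) − 1] = 58.3 × (1 + 0.0596 × 20.0) / [20.0 × (0.303 × 3.79 − 0.0596) − 1] = 127.8 / 20.78 = 6.151 mg/L.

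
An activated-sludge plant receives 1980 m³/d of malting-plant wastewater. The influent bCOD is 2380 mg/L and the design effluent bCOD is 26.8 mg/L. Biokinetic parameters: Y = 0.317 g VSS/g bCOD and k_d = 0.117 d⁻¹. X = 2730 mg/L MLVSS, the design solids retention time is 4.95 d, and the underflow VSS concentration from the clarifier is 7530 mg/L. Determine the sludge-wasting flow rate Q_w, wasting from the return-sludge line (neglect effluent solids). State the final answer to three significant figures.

Q_w ≈ 124 m³/d

Rearranging the biomass balance for a CMAS with decay, V = Y·Q·ΔS·θ_c / [X·(1+k_d θ_c)] = 0.317 × 1980 × (2380 − 26.8) × 4.95 / [2730 × (1 + 0.117 × 4.95)] = 7.31×10^6 / 4311 = 1696 m³.
Wasting from the return line (neglecting effluent solids): Q_w = V·X / (θ_c·X_r) = 1696 × 2730 / (4.95 × 7530) = 124.2 m³/d.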